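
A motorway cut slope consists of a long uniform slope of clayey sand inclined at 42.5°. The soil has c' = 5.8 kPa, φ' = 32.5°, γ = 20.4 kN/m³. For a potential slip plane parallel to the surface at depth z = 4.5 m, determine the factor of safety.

FS = 0.82

For an infinite slope with a slip plane parallel to the surface (no pore pressure): FS = [c' + γz cos²β tanφ'] / [γz sinβ cosβ].
γz = 20.4·4.5 = 91.80 kN/m²
Numerator = 5.8 + 91.80·cos²42.5°·tan32.5° = 5.8 + 91.80·0.5436·0.6371 = 37.590 kPa
Denominator = 91.80·sin42.5°·cos42.5° = 91.80·0.6756·0.7373 = 45.725 kPa
FS = 37.590 / 45.725 = 0.822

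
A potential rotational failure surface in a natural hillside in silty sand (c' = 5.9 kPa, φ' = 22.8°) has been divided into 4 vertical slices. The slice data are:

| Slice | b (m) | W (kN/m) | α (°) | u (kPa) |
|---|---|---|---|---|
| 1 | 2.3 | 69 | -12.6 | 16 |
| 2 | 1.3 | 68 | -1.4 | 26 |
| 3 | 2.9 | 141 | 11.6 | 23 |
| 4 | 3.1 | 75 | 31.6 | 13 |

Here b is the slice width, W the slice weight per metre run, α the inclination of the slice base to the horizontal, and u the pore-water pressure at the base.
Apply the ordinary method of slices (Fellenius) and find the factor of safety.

FS = 2.43

Ordinary method of slices: FS = Σ[c'·Δl_i + (W_i cosα_i − u_i·Δl_i)·tanφ'] / Σ W_i sinα_i, with Δl_i = b_i / cosα_i.
Slice 1: Δl = 2.3/cos(-12.6°) = 2.357 m; N'_1 = 69·cos(-12.6°) − 16·2.357 = 29.6; c'Δl = 13.90; W sinα = -15.1
Slice 2: Δl = 1.3/cos(-1.4°) = 1.300 m; N'_2 = 68·cos(-1.4°) − 26·1.300 = 34.2; c'Δl = 7.67; W sinα = -1.7
Slice 3: Δl = 2.9/cos11.6° = 2.960 m; N'_3 = 141·cos11.6° − 23·2.960 = 70.0; c'Δl = 17.47; W sinα = 28.4
Slice 4: Δl = 3.1/cos31.6° = 3.640 m; N'_4 = 75·cos31.6° − 13·3.640 = 16.6; c'Δl = 21.47; W sinα = 39.3
Σc'Δl = 60.5 kN/m; ΣN' = 150.4 kN/m; ΣW sinα = 50.9 kN/m
Resisting = 60.5 + 150.4·tan22.8° = 60.5 + 63.2 = 123.7 kN/m
FS = 123.7 / 50.9 = 2.429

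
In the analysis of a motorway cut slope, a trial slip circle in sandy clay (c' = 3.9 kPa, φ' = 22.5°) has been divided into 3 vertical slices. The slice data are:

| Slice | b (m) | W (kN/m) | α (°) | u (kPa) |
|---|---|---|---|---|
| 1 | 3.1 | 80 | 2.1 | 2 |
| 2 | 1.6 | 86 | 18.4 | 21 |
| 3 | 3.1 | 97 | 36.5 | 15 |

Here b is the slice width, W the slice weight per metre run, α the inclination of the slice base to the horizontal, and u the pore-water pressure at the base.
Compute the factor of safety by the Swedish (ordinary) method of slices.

Ordinary method of slices: FS = Σ[c'·Δl_i + (W_i cosα_i − u_i·Δl_i)·tanφ'] / Σ W_i sinα_i, with Δl_i = b_i / cosα_i.
Slice 1: Δl = 3.1/cos2.1° = 3.102 m; N'_1 = 80·cos2.1° − 2·3.102 = 73.7; c'Δl = 12.10; W sinα = 2.9
Slice 2: Δl = 1.6/cos18.4° = 1.686 m; N'_2 = 86·cos18.4° − 21·1.686 = 46.2; c'Δl = 6.58; W sinα = 27.1
Slice 3: Δl = 3.1/cos36.5° = 3.856 m; N'_3 = 97·cos36.5° − 15·3.856 = 20.1; c'Δl = 15.04; W sinα = 57.7
Σc'Δl = 33.7 kN/m; ΣN' = 140.1 kN/m; ΣW sinα = 87.8 kN/m
Resisting = 33.7 + 140.1·tan22.5° = 33.7 + 58.0 = 91.7 kN/m
FS = 91.7 / 87.8 = 1.045

FS = 1.05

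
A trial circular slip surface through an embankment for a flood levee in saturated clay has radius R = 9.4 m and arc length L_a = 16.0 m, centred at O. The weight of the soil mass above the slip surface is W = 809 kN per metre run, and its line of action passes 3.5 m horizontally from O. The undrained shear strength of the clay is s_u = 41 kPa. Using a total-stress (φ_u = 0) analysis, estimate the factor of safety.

Taking moments about the centre O, the resisting moment is provided by the undrained shear strength acting along the arc:
M_R = s_u·L_a·R = 41·16.00·9.4 = 6166.4 kN·m/m
M_D = W·d = 809·3.5 = 2831.5 kN·m/m
FS = M_R / M_D = 6166.4 / 2831.5 = 2.178

FS = 2.18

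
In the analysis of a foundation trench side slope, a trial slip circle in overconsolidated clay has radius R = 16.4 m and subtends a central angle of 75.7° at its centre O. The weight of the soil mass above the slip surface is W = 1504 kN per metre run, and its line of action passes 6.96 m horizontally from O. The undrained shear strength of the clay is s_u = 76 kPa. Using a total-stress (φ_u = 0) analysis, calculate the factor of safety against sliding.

Taking moments about the centre O, the resisting moment is provided by the undrained shear strength acting along the arc:
Arc length L_a = R·θ = 16.4·(75.7°·π/180) = 16.4·1.3212 = 21.67 m
M_R = s_u·L_a·R = 76·21.67·16.4 = 27006.9 kN·m/m
M_D = W·d = 1504·6.96 = 10467.8 kN·m/m
FS = M_R / M_D = 27006.9 / 10467.8 = 2.580

FS = 2.58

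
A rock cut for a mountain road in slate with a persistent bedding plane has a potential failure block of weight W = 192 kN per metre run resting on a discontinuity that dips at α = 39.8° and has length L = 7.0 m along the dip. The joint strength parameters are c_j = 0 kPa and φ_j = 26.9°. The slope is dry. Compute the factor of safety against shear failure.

FS = 0.61

Resolving the block weight along and normal to the plane and applying the Mohr–Coulomb strength on the joint:
N' = W cosα = 192·cos39.8° = 147.5 kN/m
Driving force T = W sinα = 192·sin39.8° = 122.9 kN/m
Resisting force R = c_j·L + N'·tanφ_j = 0·7.0 + 147.5·tan26.9° = 0.0 + 74.8 = 74.8 kN/m
FS = R / T = 74.8 / 122.9 = 0.609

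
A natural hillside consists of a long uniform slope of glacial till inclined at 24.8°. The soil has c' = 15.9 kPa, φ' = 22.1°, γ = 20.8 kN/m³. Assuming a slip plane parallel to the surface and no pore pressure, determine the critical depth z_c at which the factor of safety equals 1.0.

Setting FS = 1.00 in FS = [c' + γz cos²β tanφ'] / [γz sinβ cosβ] and solving for z:
z = c' / [γ cosβ (FS·sinβ − cosβ·tanφ')]
  = 15.9 / [20.8·cos24.8°·(1.00·sin24.8° − cos24.8°·tan22.1°)]
  = 15.9 / [20.8·0.9078·(1.00·0.4195 − 0.9078·0.4061)]
  = 15.9 / 0.9600 = 16.563 m

z_c = 16.56 m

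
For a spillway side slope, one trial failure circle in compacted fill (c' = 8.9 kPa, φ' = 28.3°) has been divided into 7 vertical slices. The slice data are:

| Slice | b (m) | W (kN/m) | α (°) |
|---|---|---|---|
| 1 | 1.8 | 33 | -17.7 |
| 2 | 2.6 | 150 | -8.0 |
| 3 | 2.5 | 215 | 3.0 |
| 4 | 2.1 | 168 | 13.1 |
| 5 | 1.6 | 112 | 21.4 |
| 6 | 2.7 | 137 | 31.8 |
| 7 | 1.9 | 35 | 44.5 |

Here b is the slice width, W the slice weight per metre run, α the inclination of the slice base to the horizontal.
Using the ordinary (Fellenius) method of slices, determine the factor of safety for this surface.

Ordinary method of slices: FS = Σ[c'·Δl_i + (W_i cosα_i)·tanφ'] / Σ W_i sinα_i, with Δl_i = b_i / cosα_i.
Slice 1: Δl = 1.8/cos(-17.7°) = 1.889 m; N'_1 = 33·cos(-17.7°) = 31.4; c'Δl = 16.82; W sinα = -10.0
Slice 2: Δl = 2.6/cos(-8.0°) = 2.626 m; N'_2 = 150·cos(-8.0°) = 148.5; c'Δl = 23.37; W sinα = -20.9
Slice 3: Δl = 2.5/cos3.0° = 2.503 m; N'_3 = 215·cos3.0° = 214.7; c'Δl = 22.28; W sinα = 11.3
Slice 4: Δl = 2.1/cos13.1° = 2.156 m; N'_4 = 168·cos13.1° = 163.6; c'Δl = 19.19; W sinα = 38.1
Slice 5: Δl = 1.6/cos21.4° = 1.718 m; N'_5 = 112·cos21.4° = 104.3; c'Δl = 15.29; W sinα = 40.9
Slice 6: Δl = 2.7/cos31.8° = 3.177 m; N'_6 = 137·cos31.8° = 116.4; c'Δl = 28.27; W sinα = 72.2
Slice 7: Δl = 1.9/cos44.5° = 2.664 m; N'_7 = 35·cos44.5° = 25.0; c'Δl = 23.71; W sinα = 24.5
Σc'Δl = 148.9 kN/m; ΣN' = 804.0 kN/m; ΣW sinα = 156.0 kN/m
Resisting = 148.9 + 804.0·tan28.3° = 148.9 + 432.9 = 581.8 kN/m
FS = 581.8 / 156.0 = 3.729

FS = 3.73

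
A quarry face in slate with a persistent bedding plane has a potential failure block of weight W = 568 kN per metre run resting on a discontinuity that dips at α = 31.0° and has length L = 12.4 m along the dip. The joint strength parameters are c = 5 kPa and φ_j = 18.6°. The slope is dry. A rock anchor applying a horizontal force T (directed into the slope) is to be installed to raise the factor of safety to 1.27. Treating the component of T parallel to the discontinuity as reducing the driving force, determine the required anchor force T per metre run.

Resolving forces along and normal to the sliding plane, with the horizontal anchor force T adding T·sinα to the effective normal force and T·cosα acting up the plane against the driving force:
FS = [cL + (W cosα + T sinα) tanφ_j] / [W sinα − T cosα]
Without the anchor: N' = 486.9 kN/m, driving T_d = 292.5 kN/m, resisting R = 5·12.4 + 486.9·tan18.6° = 225.9 kN/m, FS = 0.77.
Setting FS = 1.27 and solving for T:
1.27·(292.5 − T cos31.0°) = 225.9 + T sin31.0°·tan18.6°
T·(sin31.0°·tan18.6° + 1.27·cos31.0°) = 1.27·292.5 − 225.9
T·(0.5150·0.3365 + 1.27·0.8572) = 371.5 − 225.9 = 145.7
T·1.2619 = 145.7
T = 115.4 kN/m

T = 115 kN/m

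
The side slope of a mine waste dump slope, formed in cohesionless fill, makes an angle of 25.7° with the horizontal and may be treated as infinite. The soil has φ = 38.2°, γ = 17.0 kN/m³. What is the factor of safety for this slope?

For a dry cohesionless infinite slope the factor of safety is FS = tanφ / tanβ.
FS = tan38.2° / tan25.7° = 0.7869 / 0.4813 = 1.635

FS = 1.64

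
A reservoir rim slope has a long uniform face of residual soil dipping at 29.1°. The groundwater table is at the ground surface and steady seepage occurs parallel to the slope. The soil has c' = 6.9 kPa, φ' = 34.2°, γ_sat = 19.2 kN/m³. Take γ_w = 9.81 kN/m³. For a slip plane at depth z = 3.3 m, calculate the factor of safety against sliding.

With seepage parallel to the slope and the water table at the surface, the effective normal stress on the slip plane uses the buoyant unit weight γ' = γ_sat − γ_w while the driving shear stress uses γ_sat:
FS = [c' + γ' z cos²β tanφ'] / [γ_sat z sinβ cosβ]
γ' = 19.2 − 9.81 = 9.39 kN/m³
Numerator = 6.9 + 9.39·3.3·cos²29.1°·tan34.2° = 6.9 + 9.39·3.3·0.7635·0.6796 = 22.978 kPa
Denominator = 19.2·3.3·sin29.1°·cos29.1° = 19.2·3.3·0.4863·0.8738 = 26.925 kPa
FS = 22.978 / 26.925 = 0.853

FS = 0.85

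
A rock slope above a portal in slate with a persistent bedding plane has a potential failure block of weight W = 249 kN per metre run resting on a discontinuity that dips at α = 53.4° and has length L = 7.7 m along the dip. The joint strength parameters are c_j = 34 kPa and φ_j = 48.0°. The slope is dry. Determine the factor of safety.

FS = 2.13

Resolving the block weight along and normal to the plane and applying the Mohr–Coulomb strength on the joint:
N' = W cosα = 249·cos53.4° = 148.5 kN/m
Driving force T = W sinα = 249·sin53.4° = 199.9 kN/m
Resisting force R = c_j·L + N'·tanφ_j = 34·7.7 + 148.5·tan48.0° = 261.8 + 164.9 = 426.7 kN/m
FS = R / T = 426.7 / 199.9 = 2.134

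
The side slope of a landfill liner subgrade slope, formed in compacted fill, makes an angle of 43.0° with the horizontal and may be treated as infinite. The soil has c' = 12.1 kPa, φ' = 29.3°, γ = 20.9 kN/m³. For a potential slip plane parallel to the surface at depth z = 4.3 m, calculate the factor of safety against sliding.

For an infinite slope with a slip plane parallel to the surface (no pore pressure): FS = [c' + γz cos²β tanφ'] / [γz sinβ cosβ].
γz = 20.9·4.3 = 89.87 kN/m²
Numerator = 12.1 + 89.87·cos²43.0°·tan29.3° = 12.1 + 89.87·0.5349·0.5612 = 39.075 kPa
Denominator = 89.87·sin43.0°·cos43.0° = 89.87·0.6820·0.7314 = 44.826 kPa
FS = 39.075 / 44.826 = 0.872

FS = 0.87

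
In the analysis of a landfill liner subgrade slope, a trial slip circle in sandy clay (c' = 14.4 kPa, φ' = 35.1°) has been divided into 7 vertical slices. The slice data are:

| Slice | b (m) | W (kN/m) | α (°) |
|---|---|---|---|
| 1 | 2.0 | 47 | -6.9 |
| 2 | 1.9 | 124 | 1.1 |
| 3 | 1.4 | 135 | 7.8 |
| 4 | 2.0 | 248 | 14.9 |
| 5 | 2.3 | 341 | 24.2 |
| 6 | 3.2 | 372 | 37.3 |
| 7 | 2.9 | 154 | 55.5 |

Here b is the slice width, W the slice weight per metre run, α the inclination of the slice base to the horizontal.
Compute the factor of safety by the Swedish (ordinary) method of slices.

FS = 2.00

Ordinary method of slices: FS = Σ[c'·Δl_i + (W_i cosα_i)·tanφ'] / Σ W_i sinα_i, with Δl_i = b_i / cosα_i.
Slice 1: Δl = 2.0/cos(-6.9°) = 2.015 m; N'_1 = 47·cos(-6.9°) = 46.7; c'Δl = 29.01; W sinα = -5.6
Slice 2: Δl = 1.9/cos1.1° = 1.900 m; N'_2 = 124·cos1.1° = 124.0; c'Δl = 27.37; W sinα = 2.4
Slice 3: Δl = 1.4/cos7.8° = 1.413 m; N'_3 = 135·cos7.8° = 133.8; c'Δl = 20.35; W sinα = 18.3
Slice 4: Δl = 2.0/cos14.9° = 2.070 m; N'_4 = 248·cos14.9° = 239.7; c'Δl = 29.80; W sinα = 63.8
Slice 5: Δl = 2.3/cos24.2° = 2.522 m; N'_5 = 341·cos24.2° = 311.0; c'Δl = 36.31; W sinα = 139.8
Slice 6: Δl = 3.2/cos37.3° = 4.023 m; N'_6 = 372·cos37.3° = 295.9; c'Δl = 57.93; W sinα = 225.4
Slice 7: Δl = 2.9/cos55.5° = 5.120 m; N'_7 = 154·cos55.5° = 87.2; c'Δl = 73.73; W sinα = 126.9
Σc'Δl = 274.5 kN/m; ΣN' = 1238.2 kN/m; ΣW sinα = 571.0 kN/m
Resisting = 274.5 + 1238.2·tan35.1° = 274.5 + 870.2 = 1144.7 kN/m
FS = 1144.7 / 571.0 = 2.005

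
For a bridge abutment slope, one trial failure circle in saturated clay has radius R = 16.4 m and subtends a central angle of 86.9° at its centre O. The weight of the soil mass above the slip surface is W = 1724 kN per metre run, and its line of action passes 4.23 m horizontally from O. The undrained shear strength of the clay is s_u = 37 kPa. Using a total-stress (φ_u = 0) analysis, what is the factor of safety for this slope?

Taking moments about the centre O, the resisting moment is provided by the undrained shear strength acting along the arc:
Arc length L_a = R·θ = 16.4·(86.9°·π/180) = 16.4·1.5167 = 24.87 m
M_R = s_u·L_a·R = 37·24.87·16.4 = 15093.4 kN·m/m
M_D = W·d = 1724·4.23 = 7292.5 kN·m/m
FS = M_R / M_D = 15093.4 / 7292.5 = 2.070

FS = 2.07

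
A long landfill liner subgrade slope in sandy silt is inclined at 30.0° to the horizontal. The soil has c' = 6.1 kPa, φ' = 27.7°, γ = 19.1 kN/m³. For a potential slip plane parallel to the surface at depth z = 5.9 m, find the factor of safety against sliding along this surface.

For an infinite slope with a slip plane parallel to the surface (no pore pressure): FS = [c' + γz cos²β tanφ'] / [γz sinβ cosβ].
γz = 19.1·5.9 = 112.69 kN/m²
Numerator = 6.1 + 112.69·cos²30.0°·tan27.7° = 6.1 + 112.69·0.7500·0.5250 = 50.473 kPa
Denominator = 112.69·sin30.0°·cos30.0° = 112.69·0.5000·0.8660 = 48.796 kPa
FS = 50.473 / 48.796 = 1.034

FS = 1.03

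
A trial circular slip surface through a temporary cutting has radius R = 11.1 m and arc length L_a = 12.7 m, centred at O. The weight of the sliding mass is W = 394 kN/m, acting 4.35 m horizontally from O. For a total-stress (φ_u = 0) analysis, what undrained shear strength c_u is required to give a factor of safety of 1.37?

c_u = 16.7 kPa

FS = c_u·L_a·R / (W·d), so c_u = FS·W·d / (L_a·R).
c_u = 1.37·394·4.35 / (12.70·11.1) = 2348.0 / 140.97 = 16.66 kPa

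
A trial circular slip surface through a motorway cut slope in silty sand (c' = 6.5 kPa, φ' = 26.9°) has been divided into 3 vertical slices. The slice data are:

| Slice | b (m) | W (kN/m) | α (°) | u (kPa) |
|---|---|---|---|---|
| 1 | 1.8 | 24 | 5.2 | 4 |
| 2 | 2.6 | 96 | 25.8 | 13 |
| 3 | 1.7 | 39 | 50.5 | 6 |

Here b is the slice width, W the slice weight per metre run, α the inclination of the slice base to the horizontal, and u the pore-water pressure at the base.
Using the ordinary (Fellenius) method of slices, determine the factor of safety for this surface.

Ordinary method of slices: FS = Σ[c'·Δl_i + (W_i cosα_i − u_i·Δl_i)·tanφ'] / Σ W_i sinα_i, with Δl_i = b_i / cosα_i.
Slice 1: Δl = 1.8/cos5.2° = 1.807 m; N'_1 = 24·cos5.2° − 4·1.807 = 16.7; c'Δl = 11.75; W sinα = 2.2
Slice 2: Δl = 2.6/cos25.8° = 2.888 m; N'_2 = 96·cos25.8° − 13·2.888 = 48.9; c'Δl = 18.77; W sinα = 41.8
Slice 3: Δl = 1.7/cos50.5° = 2.673 m; N'_3 = 39·cos50.5° − 6·2.673 = 8.8; c'Δl = 17.37; W sinα = 30.1
Σc'Δl = 47.9 kN/m; ΣN' = 74.3 kN/m; ΣW sinα = 74.1 kN/m
Resisting = 47.9 + 74.3·tan26.9° = 47.9 + 37.7 = 85.6 kN/m
FS = 85.6 / 74.1 = 1.156

FS = 1.16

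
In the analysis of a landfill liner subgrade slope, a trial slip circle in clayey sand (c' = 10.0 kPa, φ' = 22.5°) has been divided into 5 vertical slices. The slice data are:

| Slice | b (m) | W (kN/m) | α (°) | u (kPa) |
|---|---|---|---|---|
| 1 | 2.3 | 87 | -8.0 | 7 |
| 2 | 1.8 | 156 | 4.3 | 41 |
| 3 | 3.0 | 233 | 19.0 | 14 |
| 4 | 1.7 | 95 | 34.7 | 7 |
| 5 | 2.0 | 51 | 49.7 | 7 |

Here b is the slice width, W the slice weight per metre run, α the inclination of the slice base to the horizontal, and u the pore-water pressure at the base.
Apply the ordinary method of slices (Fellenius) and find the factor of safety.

FS = 1.73

Ordinary method of slices: FS = Σ[c'·Δl_i + (W_i cosα_i − u_i·Δl_i)·tanφ'] / Σ W_i sinα_i, with Δl_i = b_i / cosα_i.
Slice 1: Δl = 2.3/cos(-8.0°) = 2.323 m; N'_1 = 87·cos(-8.0°) − 7·2.323 = 69.9; c'Δl = 23.23; W sinα = -12.1
Slice 2: Δl = 1.8/cos4.3° = 1.805 m; N'_2 = 156·cos4.3° − 41·1.805 = 81.6; c'Δl = 18.05; W sinα = 11.7
Slice 3: Δl = 3.0/cos19.0° = 3.173 m; N'_3 = 233·cos19.0° − 14·3.173 = 175.9; c'Δl = 31.73; W sinα = 75.9
Slice 4: Δl = 1.7/cos34.7° = 2.068 m; N'_4 = 95·cos34.7° − 7·2.068 = 63.6; c'Δl = 20.68; W sinα = 54.1
Slice 5: Δl = 2.0/cos49.7° = 3.092 m; N'_5 = 51·cos49.7° − 7·3.092 = 11.3; c'Δl = 30.92; W sinα = 38.9
Σc'Δl = 124.6 kN/m; ΣN' = 402.3 kN/m; ΣW sinα = 168.4 kN/m
Resisting = 124.6 + 402.3·tan22.5° = 124.6 + 166.6 = 291.2 kN/m
FS = 291.2 / 168.4 = 1.729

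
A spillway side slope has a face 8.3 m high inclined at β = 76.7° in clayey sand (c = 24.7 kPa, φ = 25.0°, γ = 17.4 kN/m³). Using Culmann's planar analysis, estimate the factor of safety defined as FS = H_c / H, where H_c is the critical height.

FS = 1.59

H_c = (4c/γ) · sinβ cosφ / [1 − cos(β − φ)]
    = (4·24.7/17.4) · sin76.7°·cos25.0° / [1 − cos51.7°]
    = 5.678 · 0.8820 / 0.3802 = 13.17 m
FS = H_c / H = 13.17 / 8.3 = 1.587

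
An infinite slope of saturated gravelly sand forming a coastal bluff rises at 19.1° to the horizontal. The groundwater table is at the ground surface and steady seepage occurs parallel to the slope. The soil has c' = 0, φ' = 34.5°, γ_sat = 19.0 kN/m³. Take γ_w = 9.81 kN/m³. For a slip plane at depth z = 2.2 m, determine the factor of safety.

FS = 0.96

With seepage parallel to the slope and the water table at the surface, the effective normal stress on the slip plane uses the buoyant unit weight γ' = γ_sat − γ_w while the driving shear stress uses γ_sat:
FS = [c' + γ' z cos²β tanφ'] / [γ_sat z sinβ cosβ]
(For c' = 0 this reduces to FS = (γ'/γ_sat)·tanφ'/tanβ.)
γ' = 19.0 − 9.81 = 9.19 kN/m³
Numerator = 0.0 + 9.19·2.2·cos²19.1°·tan34.5° = 0.0 + 9.19·2.2·0.8929·0.6873 = 12.408 kPa
Denominator = 19.0·2.2·sin19.1°·cos19.1° = 19.0·2.2·0.3272·0.9449 = 12.925 kPa
FS = 12.408 / 12.925 = 0.960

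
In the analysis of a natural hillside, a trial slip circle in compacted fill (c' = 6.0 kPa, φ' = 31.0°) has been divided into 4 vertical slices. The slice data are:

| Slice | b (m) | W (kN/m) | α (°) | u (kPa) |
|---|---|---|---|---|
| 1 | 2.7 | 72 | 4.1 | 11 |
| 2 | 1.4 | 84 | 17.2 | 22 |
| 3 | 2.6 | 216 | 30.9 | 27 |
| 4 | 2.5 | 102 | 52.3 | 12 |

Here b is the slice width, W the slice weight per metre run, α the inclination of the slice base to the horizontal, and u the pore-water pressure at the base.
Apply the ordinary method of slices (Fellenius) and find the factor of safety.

FS = 0.87

Ordinary method of slices: FS = Σ[c'·Δl_i + (W_i cosα_i − u_i·Δl_i)·tanφ'] / Σ W_i sinα_i, with Δl_i = b_i / cosα_i.
Slice 1: Δl = 2.7/cos4.1° = 2.707 m; N'_1 = 72·cos4.1° − 11·2.707 = 42.0; c'Δl = 16.24; W sinα = 5.1
Slice 2: Δl = 1.4/cos17.2° = 1.466 m; N'_2 = 84·cos17.2° − 22·1.466 = 48.0; c'Δl = 8.79; W sinα = 24.8
Slice 3: Δl = 2.6/cos30.9° = 3.030 m; N'_3 = 216·cos30.9° − 27·3.030 = 103.5; c'Δl = 18.18; W sinα = 110.9
Slice 4: Δl = 2.5/cos52.3° = 4.088 m; N'_4 = 102·cos52.3° − 12·4.088 = 13.3; c'Δl = 24.53; W sinα = 80.7
Σc'Δl = 67.7 kN/m; ΣN' = 206.9 kN/m; ΣW sinα = 221.6 kN/m
Resisting = 67.7 + 206.9·tan31.0° = 67.7 + 124.3 = 192.1 kN/m
FS = 192.1 / 221.6 = 0.867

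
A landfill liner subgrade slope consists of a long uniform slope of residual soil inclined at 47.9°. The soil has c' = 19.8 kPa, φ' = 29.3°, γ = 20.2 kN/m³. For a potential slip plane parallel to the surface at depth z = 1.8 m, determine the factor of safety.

FS = 1.60

For an infinite slope with a slip plane parallel to the surface (no pore pressure): FS = [c' + γz cos²β tanφ'] / [γz sinβ cosβ].
γz = 20.2·1.8 = 36.36 kN/m²
Numerator = 19.8 + 36.36·cos²47.9°·tan29.3° = 19.8 + 36.36·0.4495·0.5612 = 28.971 kPa
Denominator = 36.36·sin47.9°·cos47.9° = 36.36·0.7420·0.6704 = 18.087 kPa
FS = 28.971 / 18.087 = 1.602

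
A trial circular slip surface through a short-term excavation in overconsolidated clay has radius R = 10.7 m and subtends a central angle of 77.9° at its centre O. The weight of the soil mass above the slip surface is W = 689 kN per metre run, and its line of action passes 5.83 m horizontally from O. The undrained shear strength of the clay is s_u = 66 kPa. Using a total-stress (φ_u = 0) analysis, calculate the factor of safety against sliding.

FS = 2.56

Taking moments about the centre O, the resisting moment is provided by the undrained shear strength acting along the arc:
Arc length L_a = R·θ = 10.7·(77.9°·π/180) = 10.7·1.3596 = 14.55 m
M_R = s_u·L_a·R = 66·14.55·10.7 = 10273.7 kN·m/m
M_D = W·d = 689·5.83 = 4016.9 kN·m/m
FS = M_R / M_D = 10273.7 / 4016.9 = 2.558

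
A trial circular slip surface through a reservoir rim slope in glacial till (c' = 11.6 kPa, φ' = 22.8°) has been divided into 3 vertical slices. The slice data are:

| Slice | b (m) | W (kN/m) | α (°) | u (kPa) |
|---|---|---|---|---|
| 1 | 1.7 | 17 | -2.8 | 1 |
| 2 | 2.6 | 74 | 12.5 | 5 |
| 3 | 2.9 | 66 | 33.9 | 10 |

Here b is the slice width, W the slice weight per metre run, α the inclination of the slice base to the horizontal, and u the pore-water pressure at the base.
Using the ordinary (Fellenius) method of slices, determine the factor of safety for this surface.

FS = 2.51

Ordinary method of slices: FS = Σ[c'·Δl_i + (W_i cosα_i − u_i·Δl_i)·tanφ'] / Σ W_i sinα_i, with Δl_i = b_i / cosα_i.
Slice 1: Δl = 1.7/cos(-2.8°) = 1.702 m; N'_1 = 17·cos(-2.8°) − 1·1.702 = 15.3; c'Δl = 19.74; W sinα = -0.8
Slice 2: Δl = 2.6/cos12.5° = 2.663 m; N'_2 = 74·cos12.5° − 5·2.663 = 58.9; c'Δl = 30.89; W sinα = 16.0
Slice 3: Δl = 2.9/cos33.9° = 3.494 m; N'_3 = 66·cos33.9° − 10·3.494 = 19.8; c'Δl = 40.53; W sinα = 36.8
Σc'Δl = 91.2 kN/m; ΣN' = 94.0 kN/m; ΣW sinα = 52.0 kN/m
Resisting = 91.2 + 94.0·tan22.8° = 91.2 + 39.5 = 130.7 kN/m
FS = 130.7 / 52.0 = 2.514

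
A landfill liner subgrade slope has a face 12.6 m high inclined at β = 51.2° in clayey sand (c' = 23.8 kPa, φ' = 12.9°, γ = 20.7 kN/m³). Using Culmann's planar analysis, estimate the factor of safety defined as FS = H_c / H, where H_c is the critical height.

H_c = (4c'/γ) · sinβ cosφ' / [1 − cos(β − φ')]
    = (4·23.8/20.7) · sin51.2°·cos12.9° / [1 − cos38.3°]
    = 4.599 · 0.7597 / 0.2152 = 16.23 m
FS = H_c / H = 16.23 / 12.6 = 1.288

FS = 1.29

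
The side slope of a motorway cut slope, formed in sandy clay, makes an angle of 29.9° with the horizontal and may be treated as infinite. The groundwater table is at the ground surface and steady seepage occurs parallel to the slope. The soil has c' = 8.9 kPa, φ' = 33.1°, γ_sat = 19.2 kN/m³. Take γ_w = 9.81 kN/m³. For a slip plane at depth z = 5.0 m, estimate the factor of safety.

FS = 0.77

With seepage parallel to the slope and the water table at the surface, the effective normal stress on the slip plane uses the buoyant unit weight γ' = γ_sat − γ_w while the driving shear stress uses γ_sat:
FS = [c' + γ' z cos²β tanφ'] / [γ_sat z sinβ cosβ]
γ' = 19.2 − 9.81 = 9.39 kN/m³
Numerator = 8.9 + 9.39·5.0·cos²29.9°·tan33.1° = 8.9 + 9.39·5.0·0.7515·0.6519 = 31.901 kPa
Denominator = 19.2·5.0·sin29.9°·cos29.9° = 19.2·5.0·0.4985·0.8669 = 41.485 kPa
FS = 31.901 / 41.485 = 0.769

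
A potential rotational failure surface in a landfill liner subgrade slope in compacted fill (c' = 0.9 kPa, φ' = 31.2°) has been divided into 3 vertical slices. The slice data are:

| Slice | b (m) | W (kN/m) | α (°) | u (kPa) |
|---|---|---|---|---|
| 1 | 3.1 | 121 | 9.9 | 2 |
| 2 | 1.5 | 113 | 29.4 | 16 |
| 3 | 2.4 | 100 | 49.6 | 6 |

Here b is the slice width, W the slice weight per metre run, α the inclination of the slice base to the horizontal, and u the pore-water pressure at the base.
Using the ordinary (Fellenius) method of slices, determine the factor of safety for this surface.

Ordinary method of slices: FS = Σ[c'·Δl_i + (W_i cosα_i − u_i·Δl_i)·tanφ'] / Σ W_i sinα_i, with Δl_i = b_i / cosα_i.
Slice 1: Δl = 3.1/cos9.9° = 3.147 m; N'_1 = 121·cos9.9° − 2·3.147 = 112.9; c'Δl = 2.83; W sinα = 20.8
Slice 2: Δl = 1.5/cos29.4° = 1.722 m; N'_2 = 113·cos29.4° − 16·1.722 = 70.9; c'Δl = 1.55; W sinα = 55.5
Slice 3: Δl = 2.4/cos49.6° = 3.703 m; N'_3 = 100·cos49.6° − 6·3.703 = 42.6; c'Δl = 3.33; W sinα = 76.2
Σc'Δl = 7.7 kN/m; ΣN' = 226.4 kN/m; ΣW sinα = 152.4 kN/m
Resisting = 7.7 + 226.4·tan31.2° = 7.7 + 137.1 = 144.8 kN/m
FS = 144.8 / 152.4 = 0.950

FS = 0.95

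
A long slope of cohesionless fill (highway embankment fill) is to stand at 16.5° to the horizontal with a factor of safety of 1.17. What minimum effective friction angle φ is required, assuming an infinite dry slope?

φ = 19.1°

FS = tanφ/tanβ ⇒ tanφ = FS · tanβ = 1.17 · tan16.5° = 0.3466
φ = arctan(0.3466) = 19.11°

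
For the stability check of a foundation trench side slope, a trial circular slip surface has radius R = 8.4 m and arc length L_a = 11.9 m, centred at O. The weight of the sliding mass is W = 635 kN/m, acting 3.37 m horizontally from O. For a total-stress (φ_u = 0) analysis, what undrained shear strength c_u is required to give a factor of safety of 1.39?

FS = c_u·L_a·R / (W·d), so c_u = FS·W·d / (L_a·R).
c_u = 1.39·635·3.37 / (11.90·8.4) = 2974.5 / 99.96 = 29.76 kPa

c_u = 29.8 kPa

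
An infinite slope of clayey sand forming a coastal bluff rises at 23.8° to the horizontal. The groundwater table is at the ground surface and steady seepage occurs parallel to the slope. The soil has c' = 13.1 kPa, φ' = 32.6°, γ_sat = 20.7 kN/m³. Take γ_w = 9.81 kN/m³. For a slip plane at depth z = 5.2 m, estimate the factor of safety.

With seepage parallel to the slope and the water table at the surface, the effective normal stress on the slip plane uses the buoyant unit weight γ' = γ_sat − γ_w while the driving shear stress uses γ_sat:
FS = [c' + γ' z cos²β tanφ'] / [γ_sat z sinβ cosβ]
γ' = 20.7 − 9.81 = 10.89 kN/m³
Numerator = 13.1 + 10.89·5.2·cos²23.8°·tan32.6° = 13.1 + 10.89·5.2·0.8372·0.6395 = 43.418 kPa
Denominator = 20.7·5.2·sin23.8°·cos23.8° = 20.7·5.2·0.4035·0.9150 = 39.744 kPa
FS = 43.418 / 39.744 = 1.092

FS = 1.09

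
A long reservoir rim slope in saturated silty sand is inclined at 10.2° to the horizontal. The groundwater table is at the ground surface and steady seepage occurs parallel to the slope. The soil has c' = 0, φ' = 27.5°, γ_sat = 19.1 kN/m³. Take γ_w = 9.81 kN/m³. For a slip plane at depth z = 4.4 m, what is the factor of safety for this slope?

With seepage parallel to the slope and the water table at the surface, the effective normal stress on the slip plane uses the buoyant unit weight γ' = γ_sat − γ_w while the driving shear stress uses γ_sat:
FS = [c' + γ' z cos²β tanφ'] / [γ_sat z sinβ cosβ]
(For c' = 0 this reduces to FS = (γ'/γ_sat)·tanφ'/tanβ.)
γ' = 19.1 − 9.81 = 9.29 kN/m³
Numerator = 0.0 + 9.29·4.4·cos²10.2°·tan27.5° = 0.0 + 9.29·4.4·0.9686·0.5206 = 20.611 kPa
Denominator = 19.1·4.4·sin10.2°·cos10.2° = 19.1·4.4·0.1771·0.9842 = 14.647 kPa
FS = 20.611 / 14.647 = 1.407

FS = 1.41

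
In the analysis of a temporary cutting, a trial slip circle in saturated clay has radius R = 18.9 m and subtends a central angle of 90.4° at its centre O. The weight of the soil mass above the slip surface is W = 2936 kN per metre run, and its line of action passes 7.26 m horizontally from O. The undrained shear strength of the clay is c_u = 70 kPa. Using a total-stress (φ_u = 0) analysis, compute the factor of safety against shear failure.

Taking moments about the centre O, the resisting moment is provided by the undrained shear strength acting along the arc:
Arc length L_a = R·θ = 18.9·(90.4°·π/180) = 18.9·1.5778 = 29.82 m
M_R = c_u·L_a·R = 70·29.82·18.9 = 39451.9 kN·m/m
M_D = W·d = 2936·7.26 = 21315.4 kN·m/m
FS = M_R / M_D = 39451.9 / 21315.4 = 1.851

FS = 1.85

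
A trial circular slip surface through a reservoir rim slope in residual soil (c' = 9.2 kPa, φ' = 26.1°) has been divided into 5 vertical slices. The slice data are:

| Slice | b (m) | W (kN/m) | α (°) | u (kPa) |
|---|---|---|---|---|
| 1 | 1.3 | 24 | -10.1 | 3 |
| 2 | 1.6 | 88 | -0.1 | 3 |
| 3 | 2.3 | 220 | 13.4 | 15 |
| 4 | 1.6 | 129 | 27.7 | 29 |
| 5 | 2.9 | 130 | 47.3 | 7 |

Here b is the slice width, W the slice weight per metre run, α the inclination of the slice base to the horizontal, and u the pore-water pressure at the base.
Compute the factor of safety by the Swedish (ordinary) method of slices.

FS = 1.49

Ordinary method of slices: FS = Σ[c'·Δl_i + (W_i cosα_i − u_i·Δl_i)·tanφ'] / Σ W_i sinα_i, with Δl_i = b_i / cosα_i.
Slice 1: Δl = 1.3/cos(-10.1°) = 1.320 m; N'_1 = 24·cos(-10.1°) − 3·1.320 = 19.7; c'Δl = 12.15; W sinα = -4.2
Slice 2: Δl = 1.6/cos(-0.1°) = 1.600 m; N'_2 = 88·cos(-0.1°) − 3·1.600 = 83.2; c'Δl = 14.72; W sinα = -0.2
Slice 3: Δl = 2.3/cos13.4° = 2.364 m; N'_3 = 220·cos13.4° − 15·2.364 = 178.5; c'Δl = 21.75; W sinα = 51.0
Slice 4: Δl = 1.6/cos27.7° = 1.807 m; N'_4 = 129·cos27.7° − 29·1.807 = 61.8; c'Δl = 16.63; W sinα = 60.0
Slice 5: Δl = 2.9/cos47.3° = 4.276 m; N'_5 = 130·cos47.3° − 7·4.276 = 58.2; c'Δl = 39.34; W sinα = 95.5
Σc'Δl = 104.6 kN/m; ΣN' = 401.4 kN/m; ΣW sinα = 202.1 kN/m
Resisting = 104.6 + 401.4·tan26.1° = 104.6 + 196.7 = 301.3 kN/m
FS = 301.3 / 202.1 = 1.490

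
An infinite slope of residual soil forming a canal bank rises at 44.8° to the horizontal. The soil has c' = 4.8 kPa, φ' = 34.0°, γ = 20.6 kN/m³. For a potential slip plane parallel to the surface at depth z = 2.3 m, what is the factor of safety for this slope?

For an infinite slope with a slip plane parallel to the surface (no pore pressure): FS = [c' + γz cos²β tanφ'] / [γz sinβ cosβ].
γz = 20.6·2.3 = 47.38 kN/m²
Numerator = 4.8 + 47.38·cos²44.8°·tan34.0° = 4.8 + 47.38·0.5035·0.6745 = 20.891 kPa
Denominator = 47.38·sin44.8°·cos44.8° = 47.38·0.7046·0.7096 = 23.689 kPa
FS = 20.891 / 23.689 = 0.882

FS = 0.88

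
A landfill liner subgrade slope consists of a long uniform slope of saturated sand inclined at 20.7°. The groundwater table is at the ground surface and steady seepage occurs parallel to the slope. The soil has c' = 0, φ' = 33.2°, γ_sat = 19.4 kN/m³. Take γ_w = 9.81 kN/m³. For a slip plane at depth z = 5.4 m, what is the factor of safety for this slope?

FS = 0.86

With seepage parallel to the slope and the water table at the surface, the effective normal stress on the slip plane uses the buoyant unit weight γ' = γ_sat − γ_w while the driving shear stress uses γ_sat:
FS = [c' + γ' z cos²β tanφ'] / [γ_sat z sinβ cosβ]
(For c' = 0 this reduces to FS = (γ'/γ_sat)·tanφ'/tanβ.)
γ' = 19.4 − 9.81 = 9.59 kN/m³
Numerator = 0.0 + 9.59·5.4·cos²20.7°·tan33.2° = 0.0 + 9.59·5.4·0.8751·0.6544 = 29.654 kPa
Denominator = 19.4·5.4·sin20.7°·cos20.7° = 19.4·5.4·0.3535·0.9354 = 34.640 kPa
FS = 29.654 / 34.640 = 0.856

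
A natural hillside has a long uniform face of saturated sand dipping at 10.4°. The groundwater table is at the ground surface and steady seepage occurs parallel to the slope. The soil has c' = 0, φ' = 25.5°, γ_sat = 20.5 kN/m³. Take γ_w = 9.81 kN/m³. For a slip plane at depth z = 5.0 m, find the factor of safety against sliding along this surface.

With seepage parallel to the slope and the water table at the surface, the effective normal stress on the slip plane uses the buoyant unit weight γ' = γ_sat − γ_w while the driving shear stress uses γ_sat:
FS = [c' + γ' z cos²β tanφ'] / [γ_sat z sinβ cosβ]
(For c' = 0 this reduces to FS = (γ'/γ_sat)·tanφ'/tanβ.)
γ' = 20.5 − 9.81 = 10.69 kN/m³
Numerator = 0.0 + 10.69·5.0·cos²10.4°·tan25.5° = 0.0 + 10.69·5.0·0.9674·0.4770 = 24.664 kPa
Denominator = 20.5·5.0·sin10.4°·cos10.4° = 20.5·5.0·0.1805·0.9836 = 18.199 kPa
FS = 24.664 / 18.199 = 1.355

FS = 1.36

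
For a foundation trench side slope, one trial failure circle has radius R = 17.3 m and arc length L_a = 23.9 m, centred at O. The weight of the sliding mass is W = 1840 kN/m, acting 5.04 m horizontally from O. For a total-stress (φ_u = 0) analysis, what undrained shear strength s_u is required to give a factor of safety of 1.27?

FS = s_u·L_a·R / (W·d), so s_u = FS·W·d / (L_a·R).
s_u = 1.27·1840·5.04 / (23.90·17.3) = 11777.5 / 413.47 = 28.48 kPa

s_u = 28.5 kPa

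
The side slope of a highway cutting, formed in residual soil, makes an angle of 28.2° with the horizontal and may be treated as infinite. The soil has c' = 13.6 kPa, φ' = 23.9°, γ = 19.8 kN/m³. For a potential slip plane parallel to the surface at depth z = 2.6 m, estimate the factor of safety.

For an infinite slope with a slip plane parallel to the surface (no pore pressure): FS = [c' + γz cos²β tanφ'] / [γz sinβ cosβ].
γz = 19.8·2.6 = 51.48 kN/m²
Numerator = 13.6 + 51.48·cos²28.2°·tan23.9° = 13.6 + 51.48·0.7767·0.4431 = 31.319 kPa
Denominator = 51.48·sin28.2°·cos28.2° = 51.48·0.4726·0.8813 = 21.439 kPa
FS = 31.319 / 21.439 = 1.461

FS = 1.46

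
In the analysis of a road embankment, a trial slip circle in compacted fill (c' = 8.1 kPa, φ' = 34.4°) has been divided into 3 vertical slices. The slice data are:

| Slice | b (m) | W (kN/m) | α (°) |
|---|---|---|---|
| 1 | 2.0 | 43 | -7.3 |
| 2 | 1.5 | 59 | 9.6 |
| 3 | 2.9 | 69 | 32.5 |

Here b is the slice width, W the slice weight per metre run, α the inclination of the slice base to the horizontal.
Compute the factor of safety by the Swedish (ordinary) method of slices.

Ordinary method of slices: FS = Σ[c'·Δl_i + (W_i cosα_i)·tanφ'] / Σ W_i sinα_i, with Δl_i = b_i / cosα_i.
Slice 1: Δl = 2.0/cos(-7.3°) = 2.016 m; N'_1 = 43·cos(-7.3°) = 42.7; c'Δl = 16.33; W sinα = -5.5
Slice 2: Δl = 1.5/cos9.6° = 1.521 m; N'_2 = 59·cos9.6° = 58.2; c'Δl = 12.32; W sinα = 9.8
Slice 3: Δl = 2.9/cos32.5° = 3.438 m; N'_3 = 69·cos32.5° = 58.2; c'Δl = 27.85; W sinα = 37.1
Σc'Δl = 56.5 kN/m; ΣN' = 159.0 kN/m; ΣW sinα = 41.4 kN/m
Resisting = 56.5 + 159.0·tan34.4° = 56.5 + 108.9 = 165.4 kN/m
FS = 165.4 / 41.4 = 3.990

FS = 3.99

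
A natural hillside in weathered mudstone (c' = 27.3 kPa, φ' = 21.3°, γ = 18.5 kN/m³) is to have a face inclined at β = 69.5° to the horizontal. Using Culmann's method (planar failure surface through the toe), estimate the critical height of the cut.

Culmann's analysis gives the critical failure plane at α_cr = (β + φ')/2 = (69.5 + 21.3)/2 = 45.4°, and the critical height
H_c = (4c'/γ) · sinβ cosφ' / [1 − cos(β − φ')]
    = (4·27.3/18.5) · sin69.5°·cos21.3° / [1 − cos(48.2°)]
    = 5.903 · 0.9367·0.9317 / [1 − 0.6665]
    = 5.903 · 0.8727 / 0.3335
    = 15.45 m

H_c = 15.45 m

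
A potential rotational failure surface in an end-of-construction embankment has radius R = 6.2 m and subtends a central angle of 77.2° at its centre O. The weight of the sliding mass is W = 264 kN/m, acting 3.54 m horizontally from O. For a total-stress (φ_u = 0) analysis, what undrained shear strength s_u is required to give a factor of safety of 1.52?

FS = s_u·L_a·R / (W·d), so s_u = FS·W·d / (L_a·R).
Arc length L_a = R·θ = 6.2·(77.2°·π/180) = 6.2·1.3474 = 8.35 m
s_u = 1.52·264·3.54 / (8.35·6.2) = 1420.5 / 51.79 = 27.43 kPa

s_u = 27.4 kPa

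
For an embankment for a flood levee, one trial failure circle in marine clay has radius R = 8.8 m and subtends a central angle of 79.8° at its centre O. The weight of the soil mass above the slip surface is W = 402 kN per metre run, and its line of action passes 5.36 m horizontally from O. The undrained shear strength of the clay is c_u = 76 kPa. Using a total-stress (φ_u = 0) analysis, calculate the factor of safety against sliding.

FS = 3.80

Taking moments about the centre O, the resisting moment is provided by the undrained shear strength acting along the arc:
Arc length L_a = R·θ = 8.8·(79.8°·π/180) = 8.8·1.3928 = 12.26 m
M_R = c_u·L_a·R = 76·12.26·8.8 = 8197.1 kN·m/m
M_D = W·d = 402·5.36 = 2154.7 kN·m/m
FS = M_R / M_D = 8197.1 / 2154.7 = 3.804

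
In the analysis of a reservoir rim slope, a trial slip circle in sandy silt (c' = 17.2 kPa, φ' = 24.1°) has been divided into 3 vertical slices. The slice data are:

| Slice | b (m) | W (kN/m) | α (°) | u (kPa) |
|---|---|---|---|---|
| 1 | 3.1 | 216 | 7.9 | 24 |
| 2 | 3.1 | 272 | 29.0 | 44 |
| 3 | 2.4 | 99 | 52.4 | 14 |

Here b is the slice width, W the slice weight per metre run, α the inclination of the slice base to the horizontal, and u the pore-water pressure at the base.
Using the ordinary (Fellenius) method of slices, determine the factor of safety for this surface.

Ordinary method of slices: FS = Σ[c'·Δl_i + (W_i cosα_i − u_i·Δl_i)·tanφ'] / Σ W_i sinα_i, with Δl_i = b_i / cosα_i.
Slice 1: Δl = 3.1/cos7.9° = 3.130 m; N'_1 = 216·cos7.9° − 24·3.130 = 138.8; c'Δl = 53.83; W sinα = 29.7
Slice 2: Δl = 3.1/cos29.0° = 3.544 m; N'_2 = 272·cos29.0° − 44·3.544 = 81.9; c'Δl = 60.96; W sinα = 131.9
Slice 3: Δl = 2.4/cos52.4° = 3.933 m; N'_3 = 99·cos52.4° − 14·3.933 = 5.3; c'Δl = 67.66; W sinα = 78.4
Σc'Δl = 182.5 kN/m; ΣN' = 226.1 kN/m; ΣW sinα = 240.0 kN/m
Resisting = 182.5 + 226.1·tan24.1° = 182.5 + 101.1 = 283.6 kN/m
FS = 283.6 / 240.0 = 1.182

FS = 1.18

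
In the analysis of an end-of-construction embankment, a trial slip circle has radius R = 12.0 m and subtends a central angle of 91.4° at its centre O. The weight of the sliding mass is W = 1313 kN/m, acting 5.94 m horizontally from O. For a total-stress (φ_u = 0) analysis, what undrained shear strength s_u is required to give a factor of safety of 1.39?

s_u = 47.2 kPa

FS = s_u·L_a·R / (W·d), so s_u = FS·W·d / (L_a·R).
Arc length L_a = R·θ = 12.0·(91.4°·π/180) = 12.0·1.5952 = 19.14 m
s_u = 1.39·1313·5.94 / (19.14·12.0) = 10840.9 / 229.71 = 47.19 kPa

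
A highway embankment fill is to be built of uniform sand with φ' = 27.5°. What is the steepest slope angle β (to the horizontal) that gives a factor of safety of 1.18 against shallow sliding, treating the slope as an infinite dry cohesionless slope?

β = 23.8°

For an infinite dry cohesionless slope FS = tanφ'/tanβ, so tanβ = tanφ' / FS.
tanβ = tan27.5° / 1.18 = 0.5206 / 1.18 = 0.4412
β = arctan(0.4412) = 23.81°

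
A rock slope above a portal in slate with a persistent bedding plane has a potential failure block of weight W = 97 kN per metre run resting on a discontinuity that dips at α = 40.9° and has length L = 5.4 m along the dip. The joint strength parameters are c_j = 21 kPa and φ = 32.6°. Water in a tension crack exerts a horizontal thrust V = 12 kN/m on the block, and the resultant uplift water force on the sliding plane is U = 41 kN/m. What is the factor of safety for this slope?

FS = 1.78

Resolving the block weight along and normal to the plane and applying the Mohr–Coulomb strength on the joint:
N' = W cosα − U − V sinα = 97·cos40.9° − 41 − 12·sin40.9° = 24.5 kN/m
Driving force T = W sinα + V cosα = 97·sin40.9° + 12·cos40.9° = 72.6 kN/m
Resisting force R = c_j·L + N'·tanφ = 21·5.4 + 24.5·tan32.6° = 113.4 + 15.6 = 129.0 kN/m
FS = R / T = 129.0 / 72.6 = 1.778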